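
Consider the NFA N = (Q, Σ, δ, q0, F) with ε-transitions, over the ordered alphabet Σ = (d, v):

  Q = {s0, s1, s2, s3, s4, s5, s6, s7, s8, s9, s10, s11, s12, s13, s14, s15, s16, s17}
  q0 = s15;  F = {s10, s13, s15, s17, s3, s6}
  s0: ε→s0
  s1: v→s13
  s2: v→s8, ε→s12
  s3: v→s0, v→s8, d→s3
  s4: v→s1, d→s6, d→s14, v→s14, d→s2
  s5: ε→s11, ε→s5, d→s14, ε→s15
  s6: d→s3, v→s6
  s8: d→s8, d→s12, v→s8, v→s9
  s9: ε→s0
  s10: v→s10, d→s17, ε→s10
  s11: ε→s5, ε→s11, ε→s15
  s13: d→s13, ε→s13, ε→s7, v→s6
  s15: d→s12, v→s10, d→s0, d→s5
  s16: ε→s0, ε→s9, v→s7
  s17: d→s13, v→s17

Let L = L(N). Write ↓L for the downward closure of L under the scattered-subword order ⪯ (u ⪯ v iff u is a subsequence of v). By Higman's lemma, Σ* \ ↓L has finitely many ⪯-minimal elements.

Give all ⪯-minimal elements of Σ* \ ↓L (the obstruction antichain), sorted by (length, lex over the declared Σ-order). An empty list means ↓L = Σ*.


Antichain: [vddvdv].

|Q|=18, |F|=6, |δ|=42 (14 ε).
min D↑ (7 st, q0=0, F={6}): 0:d→0,v→1 1:d→2,v→1 2:d→3,v→2 3:d→3,v→4 4:d→5,v→4 5:d→5,v→6 6:d→6,v→6.
'vddvdv': run [14, 10, 9, 8, 6, 5, 4] end={s0,s12,s8,s9} rej; 6/6 deletions ∈↓L.
1 obstructions.


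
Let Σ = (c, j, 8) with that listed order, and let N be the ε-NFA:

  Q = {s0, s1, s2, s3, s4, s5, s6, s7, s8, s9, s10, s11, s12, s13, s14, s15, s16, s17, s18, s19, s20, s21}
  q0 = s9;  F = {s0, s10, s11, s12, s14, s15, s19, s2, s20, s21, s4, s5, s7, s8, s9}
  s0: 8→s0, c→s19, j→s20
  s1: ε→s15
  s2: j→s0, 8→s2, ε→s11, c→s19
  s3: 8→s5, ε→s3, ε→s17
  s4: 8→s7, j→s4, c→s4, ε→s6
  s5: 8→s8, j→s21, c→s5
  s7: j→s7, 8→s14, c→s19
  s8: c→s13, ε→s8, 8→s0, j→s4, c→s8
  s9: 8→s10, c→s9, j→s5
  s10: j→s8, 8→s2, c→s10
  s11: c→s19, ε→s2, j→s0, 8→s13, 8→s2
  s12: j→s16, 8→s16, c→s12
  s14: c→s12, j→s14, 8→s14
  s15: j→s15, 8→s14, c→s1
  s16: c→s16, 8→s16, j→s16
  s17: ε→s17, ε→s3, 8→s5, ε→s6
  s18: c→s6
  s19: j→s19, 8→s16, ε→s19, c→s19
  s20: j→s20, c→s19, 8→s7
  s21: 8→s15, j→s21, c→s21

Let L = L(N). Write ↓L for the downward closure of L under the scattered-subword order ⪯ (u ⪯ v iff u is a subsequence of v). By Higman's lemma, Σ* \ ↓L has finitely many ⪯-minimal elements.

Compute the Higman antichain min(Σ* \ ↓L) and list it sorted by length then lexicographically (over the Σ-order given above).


|Q|=22, |F|=15, |δ|=64 (11 ε).
min D↑ (15 st, q0=0, F={13}): 0:c→0,j→1,8→2 1:c→1,j→3,8→4 2:c→2,j→4,8→5 3:c→3,j→3,8→6 4:c→4,j→7,8→8 5:c→9,j→8,8→5 6:c→6,j→6,8→10 7:c→7,j→7,8→11 8:c→9,j→12,8→8 9:c→9,j→9,8→13 10:c→14,j→10,8→10 11:c→9,j→11,8→10 12:c→9,j→12,8→11 13:c→13,j→13,8→13 14:c→14,j→13,8→13 [Hopcroft].
'88c8': N↓-sim [19, 16, 10, 3, 1] end={s16} — reject; 4/4 del acc.
'jj88cj': |S_i|=[19, 15, 11, 7, 3, 2, 1] end={s16} ∉↓L; 6/6 single-dels accept.
2 obstructions.

min(Σ*\↓L) = [88c8, jj88cj].


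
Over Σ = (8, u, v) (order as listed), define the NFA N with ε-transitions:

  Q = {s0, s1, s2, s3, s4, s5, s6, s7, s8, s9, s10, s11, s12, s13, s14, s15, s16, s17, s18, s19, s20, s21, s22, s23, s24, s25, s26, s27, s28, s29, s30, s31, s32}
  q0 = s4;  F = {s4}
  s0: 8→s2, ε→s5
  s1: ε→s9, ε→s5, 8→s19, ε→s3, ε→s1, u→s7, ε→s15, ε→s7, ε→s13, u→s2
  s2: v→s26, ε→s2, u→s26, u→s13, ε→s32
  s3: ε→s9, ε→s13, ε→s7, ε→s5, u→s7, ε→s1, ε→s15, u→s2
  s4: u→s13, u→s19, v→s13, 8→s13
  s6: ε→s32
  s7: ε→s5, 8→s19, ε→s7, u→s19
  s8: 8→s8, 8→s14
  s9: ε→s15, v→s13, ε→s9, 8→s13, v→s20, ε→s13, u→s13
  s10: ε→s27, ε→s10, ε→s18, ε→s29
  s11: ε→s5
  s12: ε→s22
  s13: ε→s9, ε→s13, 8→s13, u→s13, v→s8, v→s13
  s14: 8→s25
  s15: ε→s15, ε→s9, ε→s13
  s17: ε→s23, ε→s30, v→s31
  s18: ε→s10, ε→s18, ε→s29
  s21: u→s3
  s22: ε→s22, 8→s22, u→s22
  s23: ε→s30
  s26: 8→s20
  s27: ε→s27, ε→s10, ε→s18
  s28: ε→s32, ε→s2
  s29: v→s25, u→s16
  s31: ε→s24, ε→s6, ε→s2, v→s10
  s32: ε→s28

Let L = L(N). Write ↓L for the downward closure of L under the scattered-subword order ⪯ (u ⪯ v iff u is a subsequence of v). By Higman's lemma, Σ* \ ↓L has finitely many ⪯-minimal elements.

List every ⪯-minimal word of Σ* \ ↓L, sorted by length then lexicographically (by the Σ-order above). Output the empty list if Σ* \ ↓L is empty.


min(Σ*\↓L) = [8, u, v].

|Q|=33, |F|=1, |δ|=83 (49 ε).
min D↑ (2 st, q0=0, F={1}): 0:8→1,u→1,v→1 1:8→1,u→1,v→1.
'8': |S_i|=[9, 7] end={s13,s14,s15,s20,s25,s8,s9} ∉↓L; 1/1 single-dels accept.
'u': N↓-sim [9, 8] end={s13,s14,s15,s19,s20,s25,s8,s9} ∉↓L; 1/1 deletions ∈↓L.
'v': run [9, 7] end={s13,s14,s15,s20,s25,s8,s9} rej; 1/1 single-dels accept.
3 minimals (antichain).


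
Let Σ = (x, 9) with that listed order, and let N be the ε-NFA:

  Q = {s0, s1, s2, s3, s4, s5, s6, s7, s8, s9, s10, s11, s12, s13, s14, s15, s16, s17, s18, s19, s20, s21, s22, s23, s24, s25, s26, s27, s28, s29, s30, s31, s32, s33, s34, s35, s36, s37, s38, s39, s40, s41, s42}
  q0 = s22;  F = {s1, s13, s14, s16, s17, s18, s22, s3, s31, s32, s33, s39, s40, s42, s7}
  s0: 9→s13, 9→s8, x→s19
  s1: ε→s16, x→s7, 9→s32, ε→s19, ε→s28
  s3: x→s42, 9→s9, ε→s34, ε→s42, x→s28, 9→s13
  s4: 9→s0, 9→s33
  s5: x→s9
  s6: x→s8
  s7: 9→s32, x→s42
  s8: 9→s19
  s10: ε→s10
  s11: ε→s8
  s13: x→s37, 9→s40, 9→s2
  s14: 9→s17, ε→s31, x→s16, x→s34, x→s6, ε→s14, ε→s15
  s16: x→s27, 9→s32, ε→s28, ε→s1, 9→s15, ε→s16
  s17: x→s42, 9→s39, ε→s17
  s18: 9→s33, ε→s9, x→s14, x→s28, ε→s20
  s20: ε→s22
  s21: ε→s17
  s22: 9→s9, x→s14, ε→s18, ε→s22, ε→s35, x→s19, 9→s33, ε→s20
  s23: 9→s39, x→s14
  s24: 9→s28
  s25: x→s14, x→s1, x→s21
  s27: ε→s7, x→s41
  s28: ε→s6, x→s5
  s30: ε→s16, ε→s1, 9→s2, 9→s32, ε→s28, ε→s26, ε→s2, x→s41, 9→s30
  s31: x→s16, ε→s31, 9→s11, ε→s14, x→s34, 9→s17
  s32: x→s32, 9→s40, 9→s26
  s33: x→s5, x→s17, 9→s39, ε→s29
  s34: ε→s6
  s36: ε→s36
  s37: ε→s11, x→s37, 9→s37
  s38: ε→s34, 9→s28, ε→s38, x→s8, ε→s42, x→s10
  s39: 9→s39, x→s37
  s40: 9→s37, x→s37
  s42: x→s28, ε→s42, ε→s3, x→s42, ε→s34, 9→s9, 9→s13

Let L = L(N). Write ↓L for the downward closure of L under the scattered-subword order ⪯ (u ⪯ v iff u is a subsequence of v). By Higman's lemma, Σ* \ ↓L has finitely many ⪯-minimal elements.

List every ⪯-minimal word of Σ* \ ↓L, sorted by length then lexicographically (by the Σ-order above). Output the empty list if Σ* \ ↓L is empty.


|Q|=43, |F|=15, |δ|=111 (41 ε).
min D↑ (12 st, q0=0, F={9}): 0:x→1,9→2 1:x→3,9→4 2:x→4,9→5 3:x→6,9→7 4:x→8,9→5 5:x→9,9→5 6:x→8,9→7 7:x→7,9→10 8:x→8,9→11 9:x→9,9→9 10:x→9,9→9 11:x→9,9→10.
'99x': |S_i|=[32, 21, 10, 4] end={s11,s19,s37,s8} ∉↓L; 3/3 del acc.
'xx999': run [32, 26, 22, 11, 7, 4] end={s11,s19,s37,s8} — reject; 5/5 del acc.
'xxxx9x': run [32, 26, 22, 19, 17, 9, 4] end={s11,s19,s37,s8} — reject; 6/6 del acc.
3 minimals (antichain).

A = [99x, xx999, xxxx9x].


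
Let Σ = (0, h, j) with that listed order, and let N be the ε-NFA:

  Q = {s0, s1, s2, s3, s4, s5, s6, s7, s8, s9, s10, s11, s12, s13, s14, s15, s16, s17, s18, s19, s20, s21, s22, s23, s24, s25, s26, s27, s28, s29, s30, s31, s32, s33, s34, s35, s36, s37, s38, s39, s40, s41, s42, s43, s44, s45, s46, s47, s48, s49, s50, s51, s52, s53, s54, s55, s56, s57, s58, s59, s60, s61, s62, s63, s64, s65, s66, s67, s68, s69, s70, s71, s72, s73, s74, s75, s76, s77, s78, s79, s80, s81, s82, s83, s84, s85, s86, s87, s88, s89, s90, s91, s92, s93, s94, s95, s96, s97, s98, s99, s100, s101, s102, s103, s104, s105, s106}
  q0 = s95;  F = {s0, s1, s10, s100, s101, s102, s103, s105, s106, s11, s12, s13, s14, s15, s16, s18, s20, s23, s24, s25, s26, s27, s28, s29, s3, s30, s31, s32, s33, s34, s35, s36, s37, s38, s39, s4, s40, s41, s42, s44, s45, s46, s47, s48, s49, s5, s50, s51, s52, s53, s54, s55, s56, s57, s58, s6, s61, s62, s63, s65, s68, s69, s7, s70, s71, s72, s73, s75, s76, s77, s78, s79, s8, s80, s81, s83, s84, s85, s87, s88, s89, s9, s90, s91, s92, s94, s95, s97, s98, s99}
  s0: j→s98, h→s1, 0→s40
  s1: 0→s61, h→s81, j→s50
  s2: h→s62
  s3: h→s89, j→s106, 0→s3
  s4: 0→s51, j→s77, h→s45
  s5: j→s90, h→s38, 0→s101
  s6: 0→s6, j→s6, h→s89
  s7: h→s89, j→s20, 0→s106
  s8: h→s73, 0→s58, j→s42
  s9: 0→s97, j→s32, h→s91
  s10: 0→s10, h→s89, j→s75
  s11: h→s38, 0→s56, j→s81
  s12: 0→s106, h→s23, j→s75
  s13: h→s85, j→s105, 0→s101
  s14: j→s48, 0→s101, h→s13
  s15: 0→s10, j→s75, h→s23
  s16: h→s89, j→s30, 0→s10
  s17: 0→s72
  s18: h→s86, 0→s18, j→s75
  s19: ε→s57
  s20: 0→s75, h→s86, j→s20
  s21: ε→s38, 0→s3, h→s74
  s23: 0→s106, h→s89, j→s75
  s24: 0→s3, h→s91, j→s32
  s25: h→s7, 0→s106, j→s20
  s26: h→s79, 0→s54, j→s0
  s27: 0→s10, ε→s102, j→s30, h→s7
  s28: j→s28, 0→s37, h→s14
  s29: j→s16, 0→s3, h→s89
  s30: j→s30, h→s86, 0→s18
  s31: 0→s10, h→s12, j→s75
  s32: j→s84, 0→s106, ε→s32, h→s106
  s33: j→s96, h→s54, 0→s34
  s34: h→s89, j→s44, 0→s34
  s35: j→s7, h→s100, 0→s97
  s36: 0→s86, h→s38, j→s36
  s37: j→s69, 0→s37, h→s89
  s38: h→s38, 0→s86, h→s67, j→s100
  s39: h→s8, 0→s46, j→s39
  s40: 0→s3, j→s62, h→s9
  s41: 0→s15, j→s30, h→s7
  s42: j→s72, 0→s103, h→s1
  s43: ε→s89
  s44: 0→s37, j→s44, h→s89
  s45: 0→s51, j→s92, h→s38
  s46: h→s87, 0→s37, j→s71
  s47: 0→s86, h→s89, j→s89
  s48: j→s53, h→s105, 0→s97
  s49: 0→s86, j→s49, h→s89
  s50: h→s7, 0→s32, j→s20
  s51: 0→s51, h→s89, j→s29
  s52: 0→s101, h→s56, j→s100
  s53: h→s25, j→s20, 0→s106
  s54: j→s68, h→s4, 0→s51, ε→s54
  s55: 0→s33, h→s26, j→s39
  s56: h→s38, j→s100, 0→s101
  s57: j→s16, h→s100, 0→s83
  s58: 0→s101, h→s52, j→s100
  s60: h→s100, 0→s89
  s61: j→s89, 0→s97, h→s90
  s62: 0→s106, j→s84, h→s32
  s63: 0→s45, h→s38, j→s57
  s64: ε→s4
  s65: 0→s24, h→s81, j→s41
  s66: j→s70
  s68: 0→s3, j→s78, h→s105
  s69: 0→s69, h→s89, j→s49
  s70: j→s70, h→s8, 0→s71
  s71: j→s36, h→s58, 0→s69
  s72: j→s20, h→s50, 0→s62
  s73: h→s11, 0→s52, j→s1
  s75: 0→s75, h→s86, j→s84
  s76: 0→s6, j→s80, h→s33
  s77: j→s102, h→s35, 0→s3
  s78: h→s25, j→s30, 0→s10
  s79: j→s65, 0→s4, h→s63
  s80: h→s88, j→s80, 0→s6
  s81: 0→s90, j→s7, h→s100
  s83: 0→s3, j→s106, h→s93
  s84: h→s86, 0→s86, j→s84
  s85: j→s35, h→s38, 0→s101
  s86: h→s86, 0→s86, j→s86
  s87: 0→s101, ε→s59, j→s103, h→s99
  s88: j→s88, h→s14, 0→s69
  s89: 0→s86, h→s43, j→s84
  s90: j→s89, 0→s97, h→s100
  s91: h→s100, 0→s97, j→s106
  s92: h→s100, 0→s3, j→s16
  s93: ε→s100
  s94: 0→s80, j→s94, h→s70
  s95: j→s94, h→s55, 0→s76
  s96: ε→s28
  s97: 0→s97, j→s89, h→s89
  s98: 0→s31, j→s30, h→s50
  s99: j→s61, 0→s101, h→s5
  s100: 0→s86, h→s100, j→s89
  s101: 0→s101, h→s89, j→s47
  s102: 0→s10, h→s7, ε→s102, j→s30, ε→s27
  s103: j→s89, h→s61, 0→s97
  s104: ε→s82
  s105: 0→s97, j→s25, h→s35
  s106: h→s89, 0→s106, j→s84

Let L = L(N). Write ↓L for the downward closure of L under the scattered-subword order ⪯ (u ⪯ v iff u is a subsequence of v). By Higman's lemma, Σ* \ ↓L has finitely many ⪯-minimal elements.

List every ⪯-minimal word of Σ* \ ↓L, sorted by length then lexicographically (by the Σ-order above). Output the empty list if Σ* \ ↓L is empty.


min(Σ*\↓L) = [00h0, 00hjh, jh0j0, hhhhh0, hhjjjh, hj0jj0].

|Q|=107, |F|=90, |δ|=294 (13 ε).
min D↑ (90 st, q0=0, F={20}): 0:0→1,h→2,j→3 1:0→4,h→5,j→6 2:0→5,h→7,j→8 3:0→6,h→9,j→3 4:0→4,h→10,j→4 5:0→11,h→12,j→13 6:0→4,h→14,j→6 7:0→12,h→15,j→16 8:0→17,h→18,j→8 9:0→19,h→18,j→9 10:0→20,h→10,j→21 11:0→11,h→10,j→22 12:0→23,h→24,j→25 13:0→26,h→27,j→13 14:0→28,h→27,j→14 15:0→24,h→29,j→30 16:0→31,h→32,j→33 17:0→26,h→34,j→19 18:0→35,h→36,j→37 19:0→28,h→35,j→38 20:0→20,h→20,j→20 21:0→20,h→20,j→21 22:0→26,h→10,j→22 23:0→23,h→10,j→39 24:0→23,h→40,j→41 25:0→42,h→43,j→44 26:0→26,h→10,j→28 27:0→45,h→46,j→47 28:0→28,h→10,j→48 29:0→40,h→49,j→50 30:0→51,h→52,j→53 31:0→42,h→54,j→55 32:0→56,h→52,j→57 33:0→58,h→57,j→59 34:0→45,h→60,j→61 35:0→45,h→62,j→63 36:0→62,h→64,j→32 37:0→61,h→32,j→65 38:0→20,h→49,j→38 39:0→42,h→10,j→66 40:0→23,h→49,j→67 41:0→42,h→68,j→69 42:0→42,h→10,j→70 43:0→71,h→68,j→72 44:0→73,h→72,j→59 45:0→45,h→10,j→74 46:0→45,h→75,j→43 47:0→71,h→43,j→76 48:0→20,h→10,j→48 49:0→20,h→49,j→63 50:0→77,h→63,j→66 51:0→42,h→78,j→79 52:0→80,h→63,j→81 53:0→82,h→81,j→59 54:0→71,h→78,j→79 55:0→70,h→79,j→21 56:0→71,h→80,j→10 57:0→79,h→81,j→83 58:0→73,h→84,j→85 59:0→86,h→20,j→59 60:0→45,h→87,j→56 61:0→71,h→56,j→10 62:0→45,h→88,j→63 63:0→20,h→63,j→10 64:0→88,h→49,j→52 65:0→55,h→57,j→83 66:0→73,h→10,j→59 67:0→42,h→63,j→66 68:0→71,h→63,j→81 69:0→73,h→81,j→59 70:0→70,h→10,j→21 71:0→71,h→10,j→10 72:0→70,h→81,j→83 73:0→73,h→10,j→85 74:0→20,h→10,j→10 75:0→45,h→49,j→68 76:0→70,h→72,j→83 77:0→42,h→63,j→70 78:0→71,h→63,j→70 79:0→70,h→70,j→21 80:0→71,h→63,j→10 81:0→70,h→10,j→83 82:0→73,h→89,j→85 83:0→85,h→20,j→83 84:0→70,h→89,j→85 85:0→85,h→20,j→21 86:0→86,h→20,j→85 87:0→45,h→49,j→80 88:0→45,h→49,j→63 89:0→70,h→10,j→85.
'00h0': run [96, 75, 22, 4, 1] end={s86} ∉↓L; 4/4 single-dels accept.
'00hjh': |S_i|=[96, 75, 22, 4, 2, 1] end={s86} ∉↓L; 5/5 single-dels accept.
'jh0j0': N↓-sim [96, 84, 53, 24, 10, 1] end={s86} rej; 5/5 del acc.
'hhhhh0': run [96, 91, 76, 57, 36, 8, 1] end={s86} ∉↓L; 6/6 single-dels accept.
'hhjjjh': |S_i|=[96, 91, 76, 53, 27, 6, 1] end={s86} ∉↓L; 6/6 single-dels accept.
'hj0jj0': run [96, 91, 81, 43, 24, 10, 1] end={s86} rej; 6/6 del acc.
6 words, ⪯-incomp.


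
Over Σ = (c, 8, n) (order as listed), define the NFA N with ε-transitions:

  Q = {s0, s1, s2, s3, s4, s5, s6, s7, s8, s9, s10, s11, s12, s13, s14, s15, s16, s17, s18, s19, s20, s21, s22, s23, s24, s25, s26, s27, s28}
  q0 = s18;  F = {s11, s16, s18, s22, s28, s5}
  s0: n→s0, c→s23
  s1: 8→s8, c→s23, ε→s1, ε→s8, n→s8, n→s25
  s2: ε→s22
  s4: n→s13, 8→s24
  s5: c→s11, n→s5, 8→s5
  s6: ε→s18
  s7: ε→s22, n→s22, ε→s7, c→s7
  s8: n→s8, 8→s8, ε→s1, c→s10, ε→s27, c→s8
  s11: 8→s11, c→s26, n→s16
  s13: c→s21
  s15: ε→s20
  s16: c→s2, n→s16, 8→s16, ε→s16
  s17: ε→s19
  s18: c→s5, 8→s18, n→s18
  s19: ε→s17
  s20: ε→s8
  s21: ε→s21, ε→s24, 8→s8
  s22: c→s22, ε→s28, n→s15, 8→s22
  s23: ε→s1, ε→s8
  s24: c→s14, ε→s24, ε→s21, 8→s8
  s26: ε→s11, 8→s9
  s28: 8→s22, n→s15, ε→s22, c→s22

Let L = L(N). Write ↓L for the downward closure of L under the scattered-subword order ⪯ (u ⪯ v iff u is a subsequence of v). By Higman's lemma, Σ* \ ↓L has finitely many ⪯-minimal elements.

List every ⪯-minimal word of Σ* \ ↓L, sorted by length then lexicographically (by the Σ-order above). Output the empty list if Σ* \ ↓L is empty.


|Q|=29, |F|=6, |δ|=59 (22 ε).
min D↑ (6 st, q0=0, F={5}): 0:c→1,8→0,n→0 1:c→2,8→1,n→1 2:c→2,8→2,n→3 3:c→4,8→3,n→3 4:c→4,8→4,n→5 5:c→5,8→5,n→5 (ε-aug+det+¬).
'ccncn': run [17, 16, 15, 12, 11, 8] end={s1,s10,s15,s20,s23,s25,s27,s8} — reject; 5/5 deletions ∈↓L.
1 minimals (antichain).

min(Σ*\↓L) = [ccncn].


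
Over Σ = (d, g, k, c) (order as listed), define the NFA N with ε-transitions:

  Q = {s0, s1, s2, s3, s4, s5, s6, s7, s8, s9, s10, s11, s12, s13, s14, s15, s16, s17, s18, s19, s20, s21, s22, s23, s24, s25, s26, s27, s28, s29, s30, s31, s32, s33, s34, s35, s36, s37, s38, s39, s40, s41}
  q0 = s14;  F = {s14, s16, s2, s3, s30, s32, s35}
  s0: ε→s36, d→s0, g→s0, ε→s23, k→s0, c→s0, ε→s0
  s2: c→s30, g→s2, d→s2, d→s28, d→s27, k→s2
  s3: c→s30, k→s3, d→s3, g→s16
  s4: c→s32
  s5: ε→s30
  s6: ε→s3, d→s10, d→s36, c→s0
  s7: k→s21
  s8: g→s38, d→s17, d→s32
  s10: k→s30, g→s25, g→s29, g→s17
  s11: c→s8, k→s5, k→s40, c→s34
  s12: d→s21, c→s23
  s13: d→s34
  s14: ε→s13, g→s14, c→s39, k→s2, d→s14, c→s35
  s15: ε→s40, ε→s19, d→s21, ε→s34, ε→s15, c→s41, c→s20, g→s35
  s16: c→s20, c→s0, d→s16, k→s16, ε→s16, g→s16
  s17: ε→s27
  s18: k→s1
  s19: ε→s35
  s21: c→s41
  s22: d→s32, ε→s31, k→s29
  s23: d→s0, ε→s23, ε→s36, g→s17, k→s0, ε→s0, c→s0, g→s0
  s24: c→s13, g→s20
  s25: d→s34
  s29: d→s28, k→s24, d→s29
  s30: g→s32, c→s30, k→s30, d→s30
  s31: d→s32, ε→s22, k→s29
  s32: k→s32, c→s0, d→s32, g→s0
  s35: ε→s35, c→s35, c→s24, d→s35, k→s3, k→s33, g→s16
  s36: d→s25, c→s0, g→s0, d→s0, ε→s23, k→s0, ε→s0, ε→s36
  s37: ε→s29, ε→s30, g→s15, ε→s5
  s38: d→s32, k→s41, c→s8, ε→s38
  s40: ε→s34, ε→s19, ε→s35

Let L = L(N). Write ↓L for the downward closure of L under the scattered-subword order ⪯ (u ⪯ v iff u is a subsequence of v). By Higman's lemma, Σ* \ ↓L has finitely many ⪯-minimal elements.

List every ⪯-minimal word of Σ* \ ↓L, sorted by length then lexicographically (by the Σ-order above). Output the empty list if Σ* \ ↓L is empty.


|Q|=42, |F|=7, |δ|=116 (29 ε).
min D↑ (8 st, q0=0, F={7}): 0:d→0,g→0,k→1,c→2 1:d→1,g→1,k→1,c→3 2:d→2,g→4,k→5,c→2 3:d→3,g→6,k→3,c→3 4:d→4,g→4,k→4,c→7 5:d→5,g→4,k→5,c→3 6:d→6,g→7,k→6,c→7 7:d→7,g→7,k→7,c→7 (ε-aug+det+¬).
'cgc': run [20, 17, 10, 8] end={s0,s17,s20,s23,s25,s27,s34,s36} — reject; 3/3 single-dels accept.
'kcgg': |S_i|=[20, 15, 10, 8, 7] end={s0,s17,s23,s25,s27,s34,s36} ∉↓L; 4/4 deletions ∈↓L.
2 minimals (antichain).

Antichain: [cgc, kcgg].


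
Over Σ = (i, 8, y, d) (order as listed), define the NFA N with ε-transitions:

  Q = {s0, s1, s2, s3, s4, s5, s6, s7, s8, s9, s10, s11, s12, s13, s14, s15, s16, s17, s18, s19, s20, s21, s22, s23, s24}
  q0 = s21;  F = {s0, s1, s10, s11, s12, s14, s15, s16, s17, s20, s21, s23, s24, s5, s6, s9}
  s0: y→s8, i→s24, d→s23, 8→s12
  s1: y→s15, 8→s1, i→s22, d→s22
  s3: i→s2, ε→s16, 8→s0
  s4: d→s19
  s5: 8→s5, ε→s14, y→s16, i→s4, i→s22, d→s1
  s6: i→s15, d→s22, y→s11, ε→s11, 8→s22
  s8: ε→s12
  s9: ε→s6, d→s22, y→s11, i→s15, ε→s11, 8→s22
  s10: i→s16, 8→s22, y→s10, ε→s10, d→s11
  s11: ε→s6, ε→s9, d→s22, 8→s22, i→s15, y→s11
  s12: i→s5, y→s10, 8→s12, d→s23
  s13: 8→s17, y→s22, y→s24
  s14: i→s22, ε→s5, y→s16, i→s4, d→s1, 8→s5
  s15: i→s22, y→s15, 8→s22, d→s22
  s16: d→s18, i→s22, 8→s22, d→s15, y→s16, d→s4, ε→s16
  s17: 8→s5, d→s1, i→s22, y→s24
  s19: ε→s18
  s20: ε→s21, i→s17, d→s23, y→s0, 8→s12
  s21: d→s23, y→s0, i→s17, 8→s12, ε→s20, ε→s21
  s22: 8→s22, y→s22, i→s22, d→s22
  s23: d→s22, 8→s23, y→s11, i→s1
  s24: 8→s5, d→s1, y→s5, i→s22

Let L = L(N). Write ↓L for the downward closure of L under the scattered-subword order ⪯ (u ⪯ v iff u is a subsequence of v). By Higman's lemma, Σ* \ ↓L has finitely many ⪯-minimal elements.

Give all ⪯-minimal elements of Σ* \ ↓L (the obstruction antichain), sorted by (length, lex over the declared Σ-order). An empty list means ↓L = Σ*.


|Q|=25, |F|=16, |δ|=93 (15 ε).
min D↑ (13 st, q0=0, F={5}): 0:i→1,8→2,y→3,d→4 1:i→5,8→6,y→7,d→8 2:i→6,8→2,y→9,d→4 3:i→7,8→2,y→2,d→4 4:i→8,8→4,y→10,d→5 5:i→5,8→5,y→5,d→5 6:i→5,8→6,y→11,d→8 7:i→5,8→6,y→6,d→8 8:i→5,8→8,y→12,d→5 9:i→11,8→5,y→9,d→10 10:i→12,8→5,y→10,d→5 11:i→5,8→5,y→11,d→12 12:i→5,8→5,y→12,d→5 (ε-aug+det+¬).
'ii': |S_i|=[21, 11, 4] end={s18,s19,s22,s4} rej; 2/2 del acc.
'dd': run [21, 10, 3] end={s18,s19,s22} rej; 2/2 single-dels accept.
'8y8': |S_i|=[21, 15, 10, 1] end={s22} — reject; 3/3 del acc.
'dy8': |S_i|=[21, 10, 5, 1] end={s22} ∉↓L; 3/3 deletions ∈↓L.
'yyy8': N↓-sim [21, 18, 16, 10, 1] end={s22} ∉↓L; 4/4 single-dels accept.
5 minimals (antichain).

A = [ii, dd, 8y8, dy8, yyy8].


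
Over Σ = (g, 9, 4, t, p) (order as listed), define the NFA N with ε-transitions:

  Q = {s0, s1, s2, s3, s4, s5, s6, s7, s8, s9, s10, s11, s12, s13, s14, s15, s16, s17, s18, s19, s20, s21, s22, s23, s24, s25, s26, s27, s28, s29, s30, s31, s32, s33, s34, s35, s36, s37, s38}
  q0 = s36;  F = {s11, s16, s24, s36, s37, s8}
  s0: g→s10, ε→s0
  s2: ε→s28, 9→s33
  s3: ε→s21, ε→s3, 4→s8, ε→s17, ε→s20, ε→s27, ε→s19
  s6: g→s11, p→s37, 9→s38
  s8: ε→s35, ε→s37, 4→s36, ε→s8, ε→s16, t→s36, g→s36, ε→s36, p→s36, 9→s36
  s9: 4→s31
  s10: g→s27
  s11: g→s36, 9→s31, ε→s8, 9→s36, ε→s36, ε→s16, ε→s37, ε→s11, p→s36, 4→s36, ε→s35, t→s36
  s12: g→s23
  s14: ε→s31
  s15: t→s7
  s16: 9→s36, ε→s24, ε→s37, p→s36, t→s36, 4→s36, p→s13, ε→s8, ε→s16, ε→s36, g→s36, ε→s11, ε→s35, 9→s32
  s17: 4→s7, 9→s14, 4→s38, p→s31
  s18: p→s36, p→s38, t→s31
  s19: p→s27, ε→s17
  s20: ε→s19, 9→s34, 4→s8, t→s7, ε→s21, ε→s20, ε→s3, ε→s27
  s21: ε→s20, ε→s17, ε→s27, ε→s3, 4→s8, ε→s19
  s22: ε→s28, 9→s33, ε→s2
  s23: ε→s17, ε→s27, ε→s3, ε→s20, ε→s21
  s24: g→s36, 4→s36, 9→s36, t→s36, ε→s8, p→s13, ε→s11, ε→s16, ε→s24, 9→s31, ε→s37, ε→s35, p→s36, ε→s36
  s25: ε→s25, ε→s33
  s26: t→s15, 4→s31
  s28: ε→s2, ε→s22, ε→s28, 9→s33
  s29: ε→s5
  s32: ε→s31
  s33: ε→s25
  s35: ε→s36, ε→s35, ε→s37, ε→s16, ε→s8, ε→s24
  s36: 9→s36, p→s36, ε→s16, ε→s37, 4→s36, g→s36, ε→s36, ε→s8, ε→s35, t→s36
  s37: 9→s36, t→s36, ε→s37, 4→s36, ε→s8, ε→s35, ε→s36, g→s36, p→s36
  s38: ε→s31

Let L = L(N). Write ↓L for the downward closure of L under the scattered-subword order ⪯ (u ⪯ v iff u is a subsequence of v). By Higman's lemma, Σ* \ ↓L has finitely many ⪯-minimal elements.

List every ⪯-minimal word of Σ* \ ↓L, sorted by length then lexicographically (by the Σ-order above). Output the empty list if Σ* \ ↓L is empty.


|Q|=39, |F|=6, |δ|=137 (76 ε).
min D↑ (1 st, q0=0, F={}): 0:g→0,9→0,4→0,t→0,p→0 (ε-aug+det+¬).
L(D↑) = ∅ ⇒ ↓L = Σ*.

Antichain: [].


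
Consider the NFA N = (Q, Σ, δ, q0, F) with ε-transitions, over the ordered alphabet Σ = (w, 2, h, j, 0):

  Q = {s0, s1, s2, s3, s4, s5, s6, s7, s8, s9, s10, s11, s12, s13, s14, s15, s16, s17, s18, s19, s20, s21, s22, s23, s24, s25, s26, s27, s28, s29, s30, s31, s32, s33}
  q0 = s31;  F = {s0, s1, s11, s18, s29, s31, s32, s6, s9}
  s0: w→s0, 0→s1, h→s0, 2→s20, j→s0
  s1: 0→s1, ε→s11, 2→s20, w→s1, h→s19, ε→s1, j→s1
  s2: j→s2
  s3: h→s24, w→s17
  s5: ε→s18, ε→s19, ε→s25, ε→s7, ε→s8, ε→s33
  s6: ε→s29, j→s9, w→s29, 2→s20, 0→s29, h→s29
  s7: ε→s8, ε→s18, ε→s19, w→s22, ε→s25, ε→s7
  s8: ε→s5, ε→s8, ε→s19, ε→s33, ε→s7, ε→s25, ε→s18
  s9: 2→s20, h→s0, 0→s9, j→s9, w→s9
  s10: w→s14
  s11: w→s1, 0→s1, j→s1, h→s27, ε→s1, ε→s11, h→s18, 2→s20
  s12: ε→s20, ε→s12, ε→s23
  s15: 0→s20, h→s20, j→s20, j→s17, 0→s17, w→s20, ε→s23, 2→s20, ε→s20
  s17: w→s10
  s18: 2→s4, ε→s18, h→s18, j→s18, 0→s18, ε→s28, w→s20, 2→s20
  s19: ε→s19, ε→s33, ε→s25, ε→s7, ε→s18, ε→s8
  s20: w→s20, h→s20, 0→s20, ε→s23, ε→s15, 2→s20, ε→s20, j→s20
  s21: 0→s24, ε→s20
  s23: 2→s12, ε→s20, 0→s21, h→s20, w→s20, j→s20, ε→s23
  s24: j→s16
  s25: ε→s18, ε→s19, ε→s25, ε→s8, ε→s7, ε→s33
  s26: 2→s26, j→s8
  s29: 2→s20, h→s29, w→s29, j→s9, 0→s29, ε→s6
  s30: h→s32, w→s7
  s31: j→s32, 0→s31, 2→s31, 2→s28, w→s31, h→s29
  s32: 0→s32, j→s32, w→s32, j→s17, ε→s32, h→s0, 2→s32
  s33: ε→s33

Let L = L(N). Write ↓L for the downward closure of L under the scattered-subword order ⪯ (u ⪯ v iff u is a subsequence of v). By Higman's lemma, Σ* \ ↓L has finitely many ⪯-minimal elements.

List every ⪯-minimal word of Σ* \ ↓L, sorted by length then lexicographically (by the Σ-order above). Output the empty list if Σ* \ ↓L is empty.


|Q|=34, |F|=9, |δ|=129 (51 ε).
min D↑ (8 st, q0=0, F={3}): 0:w→0,2→0,h→1,j→2,0→0 1:w→1,2→3,h→1,j→4,0→1 2:w→2,2→2,h→5,j→2,0→2 3:w→3,2→3,h→3,j→3,0→3 4:w→4,2→3,h→5,j→4,0→4 5:w→5,2→3,h→5,j→5,0→6 6:w→6,2→3,h→7,j→6,0→6 7:w→3,2→3,h→7,j→7,0→7 [Hopcroft].
'h2': |S_i|=[29, 27, 11] end={s10,s12,s14,s15,s16,s17,s20,s21,s23,s24,s4} ∉↓L; 2/2 deletions ∈↓L.
'jh0hw': run [29, 26, 24, 23, 21, 11] end={s10,s12,s14,s15,s16,s17,s20,s21,s22,s23,s24} ∉↓L; 5/5 del acc.
2 minimals (antichain).

A = [h2, jh0hw].


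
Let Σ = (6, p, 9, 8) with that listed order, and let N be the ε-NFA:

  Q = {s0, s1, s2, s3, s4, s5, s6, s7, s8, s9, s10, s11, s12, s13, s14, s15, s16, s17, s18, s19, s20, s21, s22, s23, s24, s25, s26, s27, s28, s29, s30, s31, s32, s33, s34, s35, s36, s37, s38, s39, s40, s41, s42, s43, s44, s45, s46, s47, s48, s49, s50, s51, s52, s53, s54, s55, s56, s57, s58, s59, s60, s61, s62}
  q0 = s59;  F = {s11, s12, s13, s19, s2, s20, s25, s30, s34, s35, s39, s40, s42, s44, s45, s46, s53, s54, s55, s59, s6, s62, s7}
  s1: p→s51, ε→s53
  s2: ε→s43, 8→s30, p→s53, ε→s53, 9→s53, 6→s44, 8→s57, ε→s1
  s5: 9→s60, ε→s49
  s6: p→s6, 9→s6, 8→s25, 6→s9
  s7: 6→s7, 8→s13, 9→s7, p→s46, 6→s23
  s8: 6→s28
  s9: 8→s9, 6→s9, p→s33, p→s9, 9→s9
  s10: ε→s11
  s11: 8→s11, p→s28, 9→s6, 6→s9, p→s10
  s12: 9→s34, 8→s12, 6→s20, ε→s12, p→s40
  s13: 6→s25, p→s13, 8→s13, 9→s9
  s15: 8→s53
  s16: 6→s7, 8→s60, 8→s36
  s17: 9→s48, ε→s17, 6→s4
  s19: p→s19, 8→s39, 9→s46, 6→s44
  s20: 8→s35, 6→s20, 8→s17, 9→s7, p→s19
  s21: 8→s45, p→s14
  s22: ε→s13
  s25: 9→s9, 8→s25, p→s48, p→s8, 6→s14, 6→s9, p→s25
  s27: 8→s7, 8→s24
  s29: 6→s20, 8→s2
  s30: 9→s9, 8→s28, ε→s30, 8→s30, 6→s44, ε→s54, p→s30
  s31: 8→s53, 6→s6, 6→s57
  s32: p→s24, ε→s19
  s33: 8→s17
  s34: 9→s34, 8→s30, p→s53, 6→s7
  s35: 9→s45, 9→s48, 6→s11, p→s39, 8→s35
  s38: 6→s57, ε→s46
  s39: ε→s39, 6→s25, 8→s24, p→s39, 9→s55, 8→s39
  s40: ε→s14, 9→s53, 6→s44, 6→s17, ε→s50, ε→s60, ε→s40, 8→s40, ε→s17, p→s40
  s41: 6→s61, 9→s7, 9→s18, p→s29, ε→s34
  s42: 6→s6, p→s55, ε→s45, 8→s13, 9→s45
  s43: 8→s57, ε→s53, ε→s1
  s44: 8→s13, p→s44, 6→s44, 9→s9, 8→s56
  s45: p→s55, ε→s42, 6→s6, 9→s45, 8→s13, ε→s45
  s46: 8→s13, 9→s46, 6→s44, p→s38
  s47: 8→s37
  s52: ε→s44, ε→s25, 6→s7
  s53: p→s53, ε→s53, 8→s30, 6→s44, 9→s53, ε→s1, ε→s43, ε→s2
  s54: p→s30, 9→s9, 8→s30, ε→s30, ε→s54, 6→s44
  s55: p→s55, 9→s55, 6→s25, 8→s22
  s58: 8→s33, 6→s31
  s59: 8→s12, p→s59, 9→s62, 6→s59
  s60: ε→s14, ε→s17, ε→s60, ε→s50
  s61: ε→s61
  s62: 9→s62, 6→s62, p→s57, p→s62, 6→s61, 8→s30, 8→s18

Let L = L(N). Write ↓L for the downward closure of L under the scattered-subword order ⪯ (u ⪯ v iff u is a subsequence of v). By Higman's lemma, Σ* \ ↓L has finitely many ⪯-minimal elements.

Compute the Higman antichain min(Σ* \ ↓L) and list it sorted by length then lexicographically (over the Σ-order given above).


min(Σ*\↓L) = [989, 8p69, 86866].

|Q|=63, |F|=23, |δ|=180 (38 ε).
min D↑ (21 st, q0=0, F={8}): 0:6→0,p→0,9→1,8→2 1:6→1,p→1,9→1,8→3 2:6→4,p→5,9→6,8→2 3:6→7,p→3,9→8,8→3 4:6→4,p→9,9→10,8→11 5:6→7,p→5,9→12,8→5 6:6→10,p→12,9→6,8→3 7:6→7,p→7,9→8,8→13 8:6→8,p→8,9→8,8→8 9:6→7,p→9,9→14,8→15 10:6→10,p→14,9→10,8→13 11:6→16,p→15,9→17,8→11 12:6→7,p→12,9→12,8→3 13:6→18,p→13,9→8,8→13 14:6→7,p→14,9→14,8→13 15:6→18,p→15,9→19,8→15 16:6→8,p→16,9→20,8→16 17:6→20,p→19,9→17,8→13 18:6→8,p→18,9→8,8→18 19:6→18,p→19,9→19,8→13 20:6→8,p→20,9→20,8→18 (ε-aug+det+¬).
'989': N↓-sim [45, 33, 17, 5] end={s17,s33,s4,s48,s9} ∉↓L; 3/3 deletions ∈↓L.
'8p69': N↓-sim [45, 42, 33, 13, 5] end={s17,s33,s4,s48,s9} rej; 4/4 single-dels accept.
'86866': N↓-sim [45, 42, 29, 21, 12, 7] end={s14,s17,s28,s33,s4,s48,s9} — reject; 5/5 single-dels accept.
3 obstructions.


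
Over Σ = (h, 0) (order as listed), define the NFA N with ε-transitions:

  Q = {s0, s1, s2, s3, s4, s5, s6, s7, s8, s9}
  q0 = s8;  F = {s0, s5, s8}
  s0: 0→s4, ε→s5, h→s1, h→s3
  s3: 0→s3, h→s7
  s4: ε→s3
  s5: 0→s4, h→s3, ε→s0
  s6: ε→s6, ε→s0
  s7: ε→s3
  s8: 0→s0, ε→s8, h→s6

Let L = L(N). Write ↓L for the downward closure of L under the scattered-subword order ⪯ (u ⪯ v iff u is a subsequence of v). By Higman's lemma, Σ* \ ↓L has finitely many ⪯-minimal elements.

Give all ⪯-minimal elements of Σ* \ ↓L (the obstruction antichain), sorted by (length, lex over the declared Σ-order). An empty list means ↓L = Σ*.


A = [hh, h0, 0h, 00].

|Q|=10, |F|=3, |δ|=16 (7 ε).
min D↑ (3 st, q0=0, F={2}): 0:h→1,0→1 1:h→2,0→2 2:h→2,0→2 [Hopcroft].
'hh': N↓-sim [8, 7, 3] end={s1,s3,s7} — reject; 2/2 deletions ∈↓L.
'h0': run [8, 7, 3] end={s3,s4,s7} — reject; 2/2 del acc.
'0h': run [8, 6, 3] end={s1,s3,s7} — reject; 2/2 single-dels accept.
'00': N↓-sim [8, 6, 3] end={s3,s4,s7} rej; 2/2 single-dels accept.
4 minimals (antichain).


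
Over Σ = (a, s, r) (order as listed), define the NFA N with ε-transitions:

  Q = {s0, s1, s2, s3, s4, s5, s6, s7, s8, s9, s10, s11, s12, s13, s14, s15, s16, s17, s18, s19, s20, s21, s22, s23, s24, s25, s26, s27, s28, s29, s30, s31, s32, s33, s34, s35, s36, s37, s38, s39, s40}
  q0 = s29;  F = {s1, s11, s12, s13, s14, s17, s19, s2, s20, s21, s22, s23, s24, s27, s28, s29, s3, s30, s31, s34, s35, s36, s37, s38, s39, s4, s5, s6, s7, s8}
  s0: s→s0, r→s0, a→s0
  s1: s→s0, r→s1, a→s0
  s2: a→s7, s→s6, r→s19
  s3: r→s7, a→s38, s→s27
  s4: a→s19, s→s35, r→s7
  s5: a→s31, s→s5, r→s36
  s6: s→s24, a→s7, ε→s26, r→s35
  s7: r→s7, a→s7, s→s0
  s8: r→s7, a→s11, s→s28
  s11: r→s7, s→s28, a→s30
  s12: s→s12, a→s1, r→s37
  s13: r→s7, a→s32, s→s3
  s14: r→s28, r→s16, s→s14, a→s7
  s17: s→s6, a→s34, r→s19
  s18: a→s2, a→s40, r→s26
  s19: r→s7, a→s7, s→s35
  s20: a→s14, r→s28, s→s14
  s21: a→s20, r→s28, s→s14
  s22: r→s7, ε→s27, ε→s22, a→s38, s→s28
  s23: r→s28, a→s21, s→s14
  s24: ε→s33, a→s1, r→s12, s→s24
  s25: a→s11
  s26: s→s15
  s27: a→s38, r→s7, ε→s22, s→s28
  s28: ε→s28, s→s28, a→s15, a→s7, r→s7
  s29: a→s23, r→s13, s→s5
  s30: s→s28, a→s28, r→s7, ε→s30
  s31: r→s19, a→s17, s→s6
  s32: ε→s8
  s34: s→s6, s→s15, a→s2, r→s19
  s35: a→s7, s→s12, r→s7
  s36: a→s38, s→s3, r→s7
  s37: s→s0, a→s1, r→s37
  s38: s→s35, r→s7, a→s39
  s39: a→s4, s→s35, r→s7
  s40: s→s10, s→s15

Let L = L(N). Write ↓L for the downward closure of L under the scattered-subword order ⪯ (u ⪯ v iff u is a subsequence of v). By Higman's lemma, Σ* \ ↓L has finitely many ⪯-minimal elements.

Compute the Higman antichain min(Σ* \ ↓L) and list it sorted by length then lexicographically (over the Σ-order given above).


|Q|=41, |F|=30, |δ|=111 (8 ε).
min D↑ (30 st, q0=0, F={19}): 0:a→1,s→2,r→3 1:a→4,s→5,r→6 2:a→7,s→2,r→8 3:a→9,s→10,r→11 4:a→12,s→5,r→6 5:a→11,s→5,r→6 6:a→11,s→6,r→11 7:a→13,s→14,r→15 8:a→16,s→10,r→11 9:a→17,s→6,r→11 10:a→16,s→18,r→11 11:a→11,s→19,r→11 12:a→5,s→5,r→6 13:a→20,s→14,r→15 14:a→11,s→21,r→22 15:a→11,s→22,r→11 16:a→23,s→22,r→11 17:a→24,s→6,r→11 18:a→16,s→6,r→11 19:a→19,s→19,r→19 20:a→25,s→14,r→15 21:a→26,s→21,r→27 22:a→11,s→27,r→11 23:a→28,s→22,r→11 24:a→6,s→6,r→11 25:a→11,s→14,r→15 26:a→19,s→19,r→26 27:a→26,s→27,r→29 28:a→15,s→22,r→11 29:a→26,s→19,r→29.
'rrs': run [36, 22, 4, 1] end={s0} — reject; 3/3 deletions ∈↓L.
'asas': run [36, 29, 14, 4, 1] end={s0} — reject; 4/4 deletions ∈↓L.
'aras': |S_i|=[36, 29, 10, 4, 1] end={s0} — reject; 4/4 deletions ∈↓L.
'aaaaas': N↓-sim [36, 29, 24, 20, 16, 4, 1] end={s0} rej; 6/6 del acc.
'sassaa': |S_i|=[36, 27, 19, 11, 7, 2, 1] end={s0} ∉↓L; 6/6 single-dels accept.
'rsssas': |S_i|=[36, 22, 15, 14, 8, 4, 1] end={s0} ∉↓L; 6/6 deletions ∈↓L.
6 words, ⪯-incomp.

A = [rrs, asas, aras, aaaaas, sassaa, rsssas].


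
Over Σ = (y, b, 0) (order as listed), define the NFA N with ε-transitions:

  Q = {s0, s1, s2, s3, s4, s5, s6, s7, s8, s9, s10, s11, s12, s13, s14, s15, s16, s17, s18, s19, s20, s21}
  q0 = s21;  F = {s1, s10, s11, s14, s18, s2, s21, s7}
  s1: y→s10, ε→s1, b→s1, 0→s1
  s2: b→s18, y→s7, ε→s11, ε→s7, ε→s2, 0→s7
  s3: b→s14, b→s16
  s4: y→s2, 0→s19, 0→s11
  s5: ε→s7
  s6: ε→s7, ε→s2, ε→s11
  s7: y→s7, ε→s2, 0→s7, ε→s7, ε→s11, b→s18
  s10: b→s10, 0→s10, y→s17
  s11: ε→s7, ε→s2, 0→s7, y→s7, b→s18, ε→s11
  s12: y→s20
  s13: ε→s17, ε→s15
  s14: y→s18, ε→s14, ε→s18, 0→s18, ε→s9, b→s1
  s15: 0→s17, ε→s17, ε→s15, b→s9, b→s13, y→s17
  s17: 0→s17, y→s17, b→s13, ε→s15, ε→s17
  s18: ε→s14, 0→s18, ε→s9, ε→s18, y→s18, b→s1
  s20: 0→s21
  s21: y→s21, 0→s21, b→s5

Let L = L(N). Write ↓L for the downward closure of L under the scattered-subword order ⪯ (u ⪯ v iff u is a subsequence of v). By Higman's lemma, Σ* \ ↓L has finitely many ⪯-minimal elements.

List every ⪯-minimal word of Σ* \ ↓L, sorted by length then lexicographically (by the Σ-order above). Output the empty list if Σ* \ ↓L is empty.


|Q|=22, |F|=8, |δ|=64 (26 ε).
min D↑ (6 st, q0=0, F={5}): 0:y→0,b→1,0→0 1:y→1,b→2,0→1 2:y→2,b→3,0→2 3:y→4,b→3,0→3 4:y→5,b→4,0→4 5:y→5,b→5,0→5.
'bbbyy': N↓-sim [13, 12, 8, 6, 5, 4] end={s13,s15,s17,s9} — reject; 5/5 deletions ∈↓L.
1 minimals (antichain).

A = [bbbyy].


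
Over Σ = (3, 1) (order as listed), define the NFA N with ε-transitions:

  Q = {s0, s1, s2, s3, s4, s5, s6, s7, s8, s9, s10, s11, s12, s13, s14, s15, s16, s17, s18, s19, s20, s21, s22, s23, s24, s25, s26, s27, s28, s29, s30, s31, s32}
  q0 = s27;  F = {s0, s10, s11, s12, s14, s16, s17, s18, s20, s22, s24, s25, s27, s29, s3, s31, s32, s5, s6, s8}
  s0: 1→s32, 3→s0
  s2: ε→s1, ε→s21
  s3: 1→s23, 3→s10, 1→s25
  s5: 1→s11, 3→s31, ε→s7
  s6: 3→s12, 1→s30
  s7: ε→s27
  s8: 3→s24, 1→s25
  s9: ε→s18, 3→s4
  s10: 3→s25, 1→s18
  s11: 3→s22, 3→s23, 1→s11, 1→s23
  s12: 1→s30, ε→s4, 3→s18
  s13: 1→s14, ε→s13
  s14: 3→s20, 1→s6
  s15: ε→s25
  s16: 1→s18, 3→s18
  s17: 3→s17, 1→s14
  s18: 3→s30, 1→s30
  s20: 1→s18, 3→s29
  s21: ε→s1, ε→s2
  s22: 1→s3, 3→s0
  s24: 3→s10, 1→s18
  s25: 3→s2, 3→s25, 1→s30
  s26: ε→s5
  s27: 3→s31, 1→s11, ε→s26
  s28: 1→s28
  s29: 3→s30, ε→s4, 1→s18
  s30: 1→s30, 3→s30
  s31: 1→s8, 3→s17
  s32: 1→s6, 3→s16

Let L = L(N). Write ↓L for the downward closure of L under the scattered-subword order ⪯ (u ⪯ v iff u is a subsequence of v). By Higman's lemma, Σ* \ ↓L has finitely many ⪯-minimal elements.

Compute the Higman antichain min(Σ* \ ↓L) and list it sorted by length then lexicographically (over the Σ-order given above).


|Q|=33, |F|=20, |δ|=62 (13 ε).
min D↑ (20 st, q0=0, F={15}): 0:3→1,1→2 1:3→3,1→4 2:3→5,1→2 3:3→3,1→6 4:3→7,1→8 5:3→9,1→10 6:3→11,1→12 7:3→13,1→14 8:3→8,1→15 9:3→9,1→16 10:3→13,1→8 11:3→17,1→14 12:3→18,1→15 13:3→8,1→14 14:3→15,1→15 15:3→15,1→15 16:3→19,1→12 17:3→15,1→14 18:3→14,1→15 19:3→14,1→14 [Hopcroft].
'3111': run [28, 23, 19, 10, 1] end={s30} — reject; 4/4 single-dels accept.
'31313': run [28, 23, 19, 13, 2, 1] end={s30} ∉↓L; 5/5 del acc.
'331333': N↓-sim [28, 23, 18, 10, 7, 4, 1] end={s30} — reject; 6/6 del acc.
'313331': N↓-sim [28, 23, 19, 13, 9, 5, 1] end={s30} — reject; 6/6 single-dels accept.
'131331': N↓-sim [28, 22, 19, 14, 10, 6, 1] end={s30} — reject; 6/6 single-dels accept.
5 minimals (antichain).

min(Σ*\↓L) = [3111, 31313, 331333, 313331, 131331].


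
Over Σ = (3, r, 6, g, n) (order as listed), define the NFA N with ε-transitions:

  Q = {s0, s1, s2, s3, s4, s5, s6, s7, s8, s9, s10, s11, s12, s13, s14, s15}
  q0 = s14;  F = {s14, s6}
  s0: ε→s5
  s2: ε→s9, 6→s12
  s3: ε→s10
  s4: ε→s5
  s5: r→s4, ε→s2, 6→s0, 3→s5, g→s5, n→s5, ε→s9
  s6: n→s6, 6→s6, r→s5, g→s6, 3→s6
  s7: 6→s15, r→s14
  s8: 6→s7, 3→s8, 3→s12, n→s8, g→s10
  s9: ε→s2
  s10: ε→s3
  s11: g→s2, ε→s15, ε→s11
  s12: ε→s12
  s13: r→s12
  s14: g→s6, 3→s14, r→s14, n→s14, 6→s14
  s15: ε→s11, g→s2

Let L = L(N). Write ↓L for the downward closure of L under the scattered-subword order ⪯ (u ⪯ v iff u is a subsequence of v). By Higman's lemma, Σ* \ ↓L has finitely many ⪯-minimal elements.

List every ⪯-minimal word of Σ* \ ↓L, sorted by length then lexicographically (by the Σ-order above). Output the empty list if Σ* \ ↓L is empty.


|Q|=16, |F|=2, |δ|=38 (12 ε).
min D↑ (3 st, q0=0, F={2}): 0:3→0,r→0,6→0,g→1,n→0 1:3→1,r→2,6→1,g→1,n→1 2:3→2,r→2,6→2,g→2,n→2 (ε-aug+det+¬).
'gr': run [8, 7, 6] end={s0,s12,s2,s4,s5,s9} — reject; 2/2 single-dels accept.
1 words, ⪯-incomp.

Antichain: [gr].


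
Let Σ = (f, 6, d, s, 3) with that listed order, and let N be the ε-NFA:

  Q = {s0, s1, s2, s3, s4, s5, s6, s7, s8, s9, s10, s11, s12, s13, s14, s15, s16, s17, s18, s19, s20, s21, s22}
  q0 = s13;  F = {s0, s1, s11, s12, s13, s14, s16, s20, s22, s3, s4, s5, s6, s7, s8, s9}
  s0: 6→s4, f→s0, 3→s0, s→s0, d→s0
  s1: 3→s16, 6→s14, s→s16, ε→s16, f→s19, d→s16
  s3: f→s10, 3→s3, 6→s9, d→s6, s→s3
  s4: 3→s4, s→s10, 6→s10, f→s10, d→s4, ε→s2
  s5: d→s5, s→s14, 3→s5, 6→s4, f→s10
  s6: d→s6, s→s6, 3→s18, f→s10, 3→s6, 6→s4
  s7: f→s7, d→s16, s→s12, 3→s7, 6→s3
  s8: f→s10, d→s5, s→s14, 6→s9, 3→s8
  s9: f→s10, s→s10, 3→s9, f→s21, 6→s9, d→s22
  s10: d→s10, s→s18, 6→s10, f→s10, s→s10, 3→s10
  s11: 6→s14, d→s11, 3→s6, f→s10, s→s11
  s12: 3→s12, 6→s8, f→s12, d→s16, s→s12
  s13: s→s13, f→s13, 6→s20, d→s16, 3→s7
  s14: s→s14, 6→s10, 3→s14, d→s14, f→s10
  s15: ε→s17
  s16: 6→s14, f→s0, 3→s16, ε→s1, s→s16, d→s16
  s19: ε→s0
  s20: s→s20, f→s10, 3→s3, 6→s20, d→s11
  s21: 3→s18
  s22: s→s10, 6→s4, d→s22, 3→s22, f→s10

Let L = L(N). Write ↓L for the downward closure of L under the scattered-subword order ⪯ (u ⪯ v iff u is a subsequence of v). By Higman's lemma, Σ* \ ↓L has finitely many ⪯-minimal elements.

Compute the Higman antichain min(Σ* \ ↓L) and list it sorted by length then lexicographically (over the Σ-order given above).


A = [6f, d66, 636s, df6s, 366s, 3s6s6].

|Q|=23, |F|=16, |δ|=94 (5 ε).
min D↑ (16 st, q0=0, F={4}): 0:f→0,6→1,d→2,s→0,3→3 1:f→4,6→1,d→5,s→1,3→6 2:f→7,6→8,d→2,s→2,3→2 3:f→3,6→6,d→2,s→9,3→3 4:f→4,6→4,d→4,s→4,3→4 5:f→4,6→8,d→5,s→5,3→10 6:f→4,6→11,d→10,s→6,3→6 7:f→7,6→12,d→7,s→7,3→7 8:f→4,6→4,d→8,s→8,3→8 9:f→9,6→13,d→2,s→9,3→9 10:f→4,6→12,d→10,s→10,3→10 11:f→4,6→11,d→14,s→4,3→11 12:f→4,6→4,d→12,s→4,3→12 13:f→4,6→11,d→15,s→8,3→13 14:f→4,6→12,d→14,s→4,3→14 15:f→4,6→12,d→15,s→8,3→15 [Hopcroft].
'6f': N↓-sim [21, 14, 3] end={s10,s18,s21} rej; 2/2 del acc.
'd66': N↓-sim [21, 13, 5, 2] end={s10,s18} rej; 3/3 single-dels accept.
'636s': N↓-sim [21, 14, 12, 7, 2] end={s10,s18} rej; 4/4 single-dels accept.
'df6s': N↓-sim [21, 13, 6, 4, 2] end={s10,s18} rej; 4/4 del acc.
'366s': run [21, 18, 12, 7, 2] end={s10,s18} rej; 4/4 del acc.
'3s6s6': |S_i|=[21, 18, 17, 10, 3, 2] end={s10,s18} ∉↓L; 5/5 del acc.
6 words, ⪯-incomp.
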